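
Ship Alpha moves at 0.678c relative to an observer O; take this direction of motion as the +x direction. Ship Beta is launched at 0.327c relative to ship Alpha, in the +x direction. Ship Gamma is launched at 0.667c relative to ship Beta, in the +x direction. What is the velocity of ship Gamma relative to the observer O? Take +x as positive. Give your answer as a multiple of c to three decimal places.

0.962c

Apply u = (u' + v)/(1 + u'v/c²) successively, working outward toward the observer O.
Start: velocity of ship Alpha relative to the observer O = 0.6780c.
Compose with ship Beta (u' = 0.327 in ship Alpha frame): u_1 = (0.327 + 0.678) / (1 + 0.327·0.678) = 1.0050/1.2217 = 0.8226.
Compose with ship Gamma (u' = 0.667 in ship Beta frame): u_2 = (0.667 + 0.823) / (1 + 0.667·0.823) = 1.4896/1.5487 = 0.9619.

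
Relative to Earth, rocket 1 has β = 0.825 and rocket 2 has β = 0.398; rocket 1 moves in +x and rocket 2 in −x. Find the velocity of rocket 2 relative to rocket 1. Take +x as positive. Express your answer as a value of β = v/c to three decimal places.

β_A = 0.825, β_B = -0.398.
Transform to A's frame with the inverse velocity-addition law: u' = (u − v)/(1 − uv/c²), taking u = β_B and v = β_A.
u' = (-0.398 − 0.825) / (1 − (0.825)(-0.398)) = -1.2230/1.3283 = -0.9207.

β = -0.921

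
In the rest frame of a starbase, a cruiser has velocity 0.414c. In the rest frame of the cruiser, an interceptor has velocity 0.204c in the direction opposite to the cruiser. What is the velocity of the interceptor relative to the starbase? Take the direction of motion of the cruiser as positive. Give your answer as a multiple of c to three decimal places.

With v = 0.414 and u' = -0.204 (in units of c),
u = (u' + v)/(1 + u'v/c²):
u = (-0.204 + 0.414) / (1 + (-0.204)·0.414) = 0.2100/0.9155 = 0.2294

+0.229c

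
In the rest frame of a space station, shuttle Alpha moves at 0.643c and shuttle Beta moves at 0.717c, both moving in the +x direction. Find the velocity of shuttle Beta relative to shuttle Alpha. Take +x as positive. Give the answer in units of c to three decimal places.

β_A = 0.643, β_B = 0.717.
Transform to A's frame with the inverse velocity-addition law: u' = (u − v)/(1 − uv/c²), taking u = β_B and v = β_A.
u' = (0.717 − 0.643) / (1 − (0.643)(0.717)) = 0.0740/0.5390 = 0.1373.

+0.137c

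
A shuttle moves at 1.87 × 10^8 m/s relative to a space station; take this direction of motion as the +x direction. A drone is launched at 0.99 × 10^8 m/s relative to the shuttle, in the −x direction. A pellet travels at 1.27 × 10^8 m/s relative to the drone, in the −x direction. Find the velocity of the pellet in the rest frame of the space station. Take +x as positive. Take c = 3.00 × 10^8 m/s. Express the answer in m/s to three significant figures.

-1.92 × 10^7 m/s

Apply u = (u' + v)/(1 + u'v/c²) successively, working outward toward the space station.
(Dividing each given speed by c = 3.00 × 10^8 m/s to work in units of c.)
Start: velocity of the shuttle relative to the space station = 0.6233c.
Compose with the drone (u' = -0.330 in the shuttle frame): u_1 = (-0.330 + 0.623) / (1 + (-0.330)·0.623) = 0.2933/0.7943 = 0.3693.
Compose with the pellet (u' = -0.423 in the drone frame): u_2 = (-0.423 + 0.369) / (1 + (-0.423)·0.369) = -0.0540/0.8437 = -0.0640.
So u = -0.0640 × 3.00 × 10^8 m/s.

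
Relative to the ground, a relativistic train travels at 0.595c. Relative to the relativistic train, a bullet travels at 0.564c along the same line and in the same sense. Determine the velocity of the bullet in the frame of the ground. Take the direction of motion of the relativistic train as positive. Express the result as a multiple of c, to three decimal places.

With v = 0.595 and u' = 0.564 (in units of c),
u = (u' + v)/(1 + u'v/c²):
u = (0.564 + 0.595) / (1 + 0.564·0.595) = 1.1590/1.3356 = 0.8678
(Galilean addition would give +1.159c, exceeding c.)

0.868c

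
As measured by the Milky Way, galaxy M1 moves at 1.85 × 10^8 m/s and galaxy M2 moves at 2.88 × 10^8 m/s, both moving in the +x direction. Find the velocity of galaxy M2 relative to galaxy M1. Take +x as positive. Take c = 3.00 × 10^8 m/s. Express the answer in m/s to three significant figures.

+2.52 × 10^8 m/s

β_A = 0.617, β_B = 0.960 (dividing each by c = 3.00 × 10^8 m/s).
Transform to A's frame with the inverse velocity-addition law: u' = (u − v)/(1 − uv/c²), taking u = β_B and v = β_A.
u' = (0.960 − 0.617) / (1 − (0.617)(0.960)) = 0.3433/0.4080 = 0.8415.
u' = 0.8415 × 3.00 × 10^8 m/s.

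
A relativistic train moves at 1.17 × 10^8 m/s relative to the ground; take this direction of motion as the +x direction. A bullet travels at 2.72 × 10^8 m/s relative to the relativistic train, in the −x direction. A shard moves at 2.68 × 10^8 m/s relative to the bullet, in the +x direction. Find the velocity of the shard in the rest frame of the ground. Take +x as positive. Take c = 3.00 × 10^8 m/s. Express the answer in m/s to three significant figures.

+9.87 × 10^7 m/s

Apply u = (u' + v)/(1 + u'v/c²) successively, working outward toward the ground.
(Dividing each given speed by c = 3.00 × 10^8 m/s to work in units of c.)
Start: velocity of the relativistic train relative to the ground = 0.3900c.
Compose with the bullet (u' = -0.907 in the relativistic train frame): u_1 = (-0.907 + 0.390) / (1 + (-0.907)·0.390) = -0.5167/0.6464 = -0.7993.
Compose with the shard (u' = 0.893 in the bullet frame): u_2 = (0.893 + (-0.799)) / (1 + 0.893·(-0.799)) = 0.0940/0.2860 = 0.3288.
So u = 0.3288 × 3.00 × 10^8 m/s.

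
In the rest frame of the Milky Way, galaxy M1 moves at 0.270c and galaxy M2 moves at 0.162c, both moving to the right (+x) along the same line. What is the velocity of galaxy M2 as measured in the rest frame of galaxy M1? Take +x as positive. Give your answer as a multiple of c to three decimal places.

β_A = 0.270, β_B = 0.162.
Transform to A's frame with the inverse velocity-addition law: u' = (u − v)/(1 − uv/c²), taking u = β_B and v = β_A.
u' = (0.162 − 0.270) / (1 − (0.270)(0.162)) = -0.1080/0.9563 = -0.1129.

-0.113c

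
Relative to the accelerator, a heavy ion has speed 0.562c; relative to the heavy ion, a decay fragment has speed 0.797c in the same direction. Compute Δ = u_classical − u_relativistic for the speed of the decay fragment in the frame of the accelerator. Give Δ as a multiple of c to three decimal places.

Δ = 0.420c

Galilean: u_cl = 0.797 + 0.562 = 1.3590.
Relativistic: u_rel = (0.797 + 0.562) / (1 + 0.797·0.562) = 1.3590/1.4479 = 0.9386.
Δ = 1.3590 − 0.9386 = 0.4204.
(The classical prediction exceeds c; the relativistic result does not.)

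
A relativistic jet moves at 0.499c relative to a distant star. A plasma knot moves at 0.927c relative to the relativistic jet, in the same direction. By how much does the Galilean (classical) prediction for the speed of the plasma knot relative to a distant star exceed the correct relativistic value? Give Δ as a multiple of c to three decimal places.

Δ = 0.451c

Galilean: u_cl = 0.927 + 0.499 = 1.4260.
Relativistic: u_rel = (0.927 + 0.499) / (1 + 0.927·0.499) = 1.4260/1.4626 = 0.9750.
Δ = 1.4260 − 0.9750 = 0.4510.
(The classical prediction exceeds c; the relativistic result does not.)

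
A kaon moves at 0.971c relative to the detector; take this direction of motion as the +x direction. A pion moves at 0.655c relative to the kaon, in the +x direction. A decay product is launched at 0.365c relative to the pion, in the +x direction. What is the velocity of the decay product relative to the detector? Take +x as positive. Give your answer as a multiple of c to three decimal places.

0.997c

Apply u = (u' + v)/(1 + u'v/c²) successively, working outward toward the detector.
Start: velocity of the kaon relative to the detector = 0.9710c.
Compose with the pion (u' = 0.655 in the kaon frame): u_1 = (0.655 + 0.971) / (1 + 0.655·0.971) = 1.6260/1.6360 = 0.9939.
Compose with the decay product (u' = 0.365 in the pion frame): u_2 = (0.365 + 0.994) / (1 + 0.365·0.994) = 1.3589/1.3628 = 0.9972.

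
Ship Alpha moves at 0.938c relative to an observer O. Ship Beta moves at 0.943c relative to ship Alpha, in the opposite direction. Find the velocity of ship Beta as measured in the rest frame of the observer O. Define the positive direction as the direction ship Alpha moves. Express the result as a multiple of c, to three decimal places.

-0.043c

With v = 0.938 and u' = -0.943 (in units of c),
u = (u' + v)/(1 + u'v/c²):
u = (-0.943 + 0.938) / (1 + (-0.943)·0.938) = -0.0050/0.1155 = -0.0433
(Galilean addition would give -0.005c.)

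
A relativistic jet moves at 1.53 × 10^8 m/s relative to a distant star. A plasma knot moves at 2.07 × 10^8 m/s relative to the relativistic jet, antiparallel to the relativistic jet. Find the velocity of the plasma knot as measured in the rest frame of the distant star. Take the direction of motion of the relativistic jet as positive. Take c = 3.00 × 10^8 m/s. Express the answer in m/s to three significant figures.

In units of c (dividing by 3.00 × 10^8 m/s): v = 0.510, u' = -0.690.
u = (u' + v)/(1 + u'v/c²):
u = (-0.690 + 0.510) / (1 + (-0.690)·0.510) = -0.1800/0.6481 = -0.2777
Converting back: u = -0.2777 × 3.00 × 10^8 m/s.

-8.33 × 10^7 m/s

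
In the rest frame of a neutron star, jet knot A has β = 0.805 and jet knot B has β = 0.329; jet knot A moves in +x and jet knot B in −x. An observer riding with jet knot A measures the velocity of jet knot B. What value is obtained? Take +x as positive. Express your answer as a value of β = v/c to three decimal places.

β = -0.897

β_A = 0.805, β_B = -0.329.
Transform to A's frame with the inverse velocity-addition law: u' = (u − v)/(1 − uv/c²), taking u = β_B and v = β_A.
u' = (-0.329 − 0.805) / (1 − (0.805)(-0.329)) = -1.1340/1.2648 = -0.8966.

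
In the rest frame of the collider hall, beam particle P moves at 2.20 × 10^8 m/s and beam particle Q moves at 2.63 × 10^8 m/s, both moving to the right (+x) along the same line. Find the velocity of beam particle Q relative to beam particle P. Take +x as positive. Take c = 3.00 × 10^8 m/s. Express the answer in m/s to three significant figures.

β_A = 0.733, β_B = 0.877 (dividing each by c = 3.00 × 10^8 m/s).
Transform to A's frame with the inverse velocity-addition law: u' = (u − v)/(1 − uv/c²), taking u = β_B and v = β_A.
u' = (0.877 − 0.733) / (1 − (0.733)(0.877)) = 0.1433/0.3571 = 0.4014.
u' = 0.4014 × 3.00 × 10^8 m/s.

+1.20 × 10^8 m/s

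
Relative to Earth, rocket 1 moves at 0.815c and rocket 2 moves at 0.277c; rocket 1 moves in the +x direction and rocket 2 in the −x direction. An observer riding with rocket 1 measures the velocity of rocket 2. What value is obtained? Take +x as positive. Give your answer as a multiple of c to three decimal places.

β_A = 0.815, β_B = -0.277.
Transform to A's frame with the inverse velocity-addition law: u' = (u − v)/(1 − uv/c²), taking u = β_B and v = β_A.
u' = (-0.277 − 0.815) / (1 − (0.815)(-0.277)) = -1.0920/1.2258 = -0.8909.

-0.891c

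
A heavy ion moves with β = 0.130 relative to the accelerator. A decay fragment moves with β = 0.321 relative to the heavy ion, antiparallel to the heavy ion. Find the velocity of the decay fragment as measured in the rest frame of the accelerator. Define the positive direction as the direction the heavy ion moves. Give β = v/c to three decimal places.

β = -0.199

With v = 0.130 and u' = -0.321 (in units of c),
u = (u' + v)/(1 + u'v/c²):
u = (-0.321 + 0.130) / (1 + (-0.321)·0.130) = -0.1910/0.9583 = -0.1993
(Galilean addition would give -0.191c.)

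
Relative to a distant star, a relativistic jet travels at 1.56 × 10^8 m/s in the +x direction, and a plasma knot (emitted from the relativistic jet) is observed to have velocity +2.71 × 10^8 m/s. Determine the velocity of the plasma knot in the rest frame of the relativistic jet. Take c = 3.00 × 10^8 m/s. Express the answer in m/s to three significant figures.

+2.17 × 10^8 m/s

v = 0.520c, u = 0.903c.
Invert the composition law: u' = (u − v)/(1 − uv/c²).
u' = (0.903 − 0.520) / (1 − (0.903)(0.520)) = 0.3833/0.5303 = 0.7229.
u' = 0.7229 × 3.00 × 10^8 m/s.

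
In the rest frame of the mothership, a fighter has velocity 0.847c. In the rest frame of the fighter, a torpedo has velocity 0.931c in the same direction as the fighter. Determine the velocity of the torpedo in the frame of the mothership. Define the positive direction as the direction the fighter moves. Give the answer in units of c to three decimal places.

With v = 0.847 and u' = 0.931 (in units of c),
u = (u' + v)/(1 + u'v/c²):
u = (0.931 + 0.847) / (1 + 0.931·0.847) = 1.7780/1.7886 = 0.9941

0.994c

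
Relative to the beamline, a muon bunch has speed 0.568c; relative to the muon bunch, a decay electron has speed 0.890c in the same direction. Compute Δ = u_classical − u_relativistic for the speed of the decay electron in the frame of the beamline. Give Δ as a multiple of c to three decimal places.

Galilean: u_cl = 0.890 + 0.568 = 1.4580.
Relativistic: u_rel = (0.890 + 0.568) / (1 + 0.890·0.568) = 1.4580/1.5055 = 0.9684.
Δ = 1.4580 − 0.9684 = 0.4896.
(The classical prediction exceeds c; the relativistic result does not.)

Δ = 0.490c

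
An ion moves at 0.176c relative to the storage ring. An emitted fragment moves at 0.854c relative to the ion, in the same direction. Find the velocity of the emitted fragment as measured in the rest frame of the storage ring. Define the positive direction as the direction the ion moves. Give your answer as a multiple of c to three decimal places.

0.895c

With v = 0.176 and u' = 0.854 (in units of c),
u = (u' + v)/(1 + u'v/c²):
u = (0.854 + 0.176) / (1 + 0.854·0.176) = 1.0300/1.1503 = 0.8954
(Galilean addition would give +1.030c, exceeding c.)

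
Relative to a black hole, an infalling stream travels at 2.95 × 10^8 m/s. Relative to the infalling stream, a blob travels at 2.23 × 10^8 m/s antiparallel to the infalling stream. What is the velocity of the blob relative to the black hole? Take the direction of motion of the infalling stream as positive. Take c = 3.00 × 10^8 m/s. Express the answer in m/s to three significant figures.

+2.68 × 10^8 m/s

In units of c (dividing by 3.00 × 10^8 m/s): v = 0.983, u' = -0.743.
u = (u' + v)/(1 + u'v/c²):
u = (-0.743 + 0.983) / (1 + (-0.743)·0.983) = 0.2400/0.2691 = 0.8920
Converting back: u = 0.8920 × 3.00 × 10^8 m/s.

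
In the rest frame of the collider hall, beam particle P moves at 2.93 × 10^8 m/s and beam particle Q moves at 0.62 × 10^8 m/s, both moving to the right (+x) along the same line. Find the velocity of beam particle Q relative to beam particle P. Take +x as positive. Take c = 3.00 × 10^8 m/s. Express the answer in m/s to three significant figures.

β_A = 0.977, β_B = 0.207 (dividing each by c = 3.00 × 10^8 m/s).
Transform to A's frame with the inverse velocity-addition law: u' = (u − v)/(1 − uv/c²), taking u = β_B and v = β_A.
u' = (0.207 − 0.977) / (1 − (0.977)(0.207)) = -0.7700/0.7982 = -0.9647.
u' = -0.9647 × 3.00 × 10^8 m/s.

-2.89 × 10^8 m/s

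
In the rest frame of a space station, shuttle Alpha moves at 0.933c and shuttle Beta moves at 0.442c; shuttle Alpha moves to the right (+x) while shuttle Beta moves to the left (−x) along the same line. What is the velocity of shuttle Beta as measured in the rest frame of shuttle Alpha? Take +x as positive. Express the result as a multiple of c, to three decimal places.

β_A = 0.933, β_B = -0.442.
Transform to A's frame with the inverse velocity-addition law: u' = (u − v)/(1 − uv/c²), taking u = β_B and v = β_A.
u' = (-0.442 − 0.933) / (1 − (0.933)(-0.442)) = -1.3750/1.4124 = -0.9735.

-0.974c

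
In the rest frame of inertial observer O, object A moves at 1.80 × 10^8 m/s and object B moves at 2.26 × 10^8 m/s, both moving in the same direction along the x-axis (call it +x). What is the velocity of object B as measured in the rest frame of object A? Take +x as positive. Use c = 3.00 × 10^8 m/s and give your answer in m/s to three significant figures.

β_A = 0.600, β_B = 0.753 (dividing each by c = 3.00 × 10^8 m/s).
Transform to A's frame with the inverse velocity-addition law: u' = (u − v)/(1 − uv/c²), taking u = β_B and v = β_A.
u' = (0.753 − 0.600) / (1 − (0.600)(0.753)) = 0.1533/0.5480 = 0.2798.
u' = 0.2798 × 3.00 × 10^8 m/s.

+8.39 × 10^7 m/s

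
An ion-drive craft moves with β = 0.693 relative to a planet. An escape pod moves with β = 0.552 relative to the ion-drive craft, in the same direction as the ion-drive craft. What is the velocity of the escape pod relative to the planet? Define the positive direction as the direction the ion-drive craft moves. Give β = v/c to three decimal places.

β = 0.901

With v = 0.693 and u' = 0.552 (in units of c),
u = (u' + v)/(1 + u'v/c²):
u = (0.552 + 0.693) / (1 + 0.552·0.693) = 1.2450/1.3825 = 0.9005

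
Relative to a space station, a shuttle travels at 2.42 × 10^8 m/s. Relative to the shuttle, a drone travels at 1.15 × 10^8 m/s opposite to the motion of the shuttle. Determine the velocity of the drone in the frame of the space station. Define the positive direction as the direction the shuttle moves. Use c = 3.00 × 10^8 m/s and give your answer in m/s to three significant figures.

In units of c (dividing by 3.00 × 10^8 m/s): v = 0.807, u' = -0.383.
u = (u' + v)/(1 + u'v/c²):
u = (-0.383 + 0.807) / (1 + (-0.383)·0.807) = 0.4233/0.6908 = 0.6128
Converting back: u = 0.6128 × 3.00 × 10^8 m/s.

+1.84 × 10^8 m/s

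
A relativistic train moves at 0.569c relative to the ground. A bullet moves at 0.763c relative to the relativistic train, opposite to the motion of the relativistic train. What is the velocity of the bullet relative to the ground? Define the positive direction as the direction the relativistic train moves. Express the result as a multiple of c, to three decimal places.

With v = 0.569 and u' = -0.763 (in units of c),
u = (u' + v)/(1 + u'v/c²):
u = (-0.763 + 0.569) / (1 + (-0.763)·0.569) = -0.1940/0.5659 = -0.3428
(Galilean addition would give -0.194c.)

-0.343c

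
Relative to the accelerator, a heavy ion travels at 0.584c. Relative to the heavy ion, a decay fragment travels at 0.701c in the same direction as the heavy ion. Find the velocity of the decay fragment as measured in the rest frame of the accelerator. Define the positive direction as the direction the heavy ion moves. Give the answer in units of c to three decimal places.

With v = 0.584 and u' = 0.701 (in units of c),
u = (u' + v)/(1 + u'v/c²):
u = (0.701 + 0.584) / (1 + 0.701·0.584) = 1.2850/1.4094 = 0.9117

0.912c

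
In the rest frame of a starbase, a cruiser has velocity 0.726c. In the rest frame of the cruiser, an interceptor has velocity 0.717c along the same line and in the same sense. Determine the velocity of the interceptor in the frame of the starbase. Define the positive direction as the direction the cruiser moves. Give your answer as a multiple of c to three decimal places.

With v = 0.726 and u' = 0.717 (in units of c),
u = (u' + v)/(1 + u'v/c²):
u = (0.717 + 0.726) / (1 + 0.717·0.726) = 1.4430/1.5205 = 0.9490
(Galilean addition would give +1.443c, exceeding c.)

0.949c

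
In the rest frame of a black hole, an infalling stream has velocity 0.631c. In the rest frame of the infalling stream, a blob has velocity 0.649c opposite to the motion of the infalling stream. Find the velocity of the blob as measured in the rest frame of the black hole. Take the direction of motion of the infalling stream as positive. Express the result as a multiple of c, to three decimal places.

-0.030c

With v = 0.631 and u' = -0.649 (in units of c),
u = (u' + v)/(1 + u'v/c²):
u = (-0.649 + 0.631) / (1 + (-0.649)·0.631) = -0.0180/0.5905 = -0.0305
(Galilean addition would give -0.018c.)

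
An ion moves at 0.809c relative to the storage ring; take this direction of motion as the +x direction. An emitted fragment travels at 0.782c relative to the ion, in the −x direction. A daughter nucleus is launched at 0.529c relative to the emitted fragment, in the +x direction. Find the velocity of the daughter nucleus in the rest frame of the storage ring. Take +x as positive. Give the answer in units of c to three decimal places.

+0.580c

Apply u = (u' + v)/(1 + u'v/c²) successively, working outward toward the storage ring.
Start: velocity of the ion relative to the storage ring = 0.8090c.
Compose with the emitted fragment (u' = -0.782 in the ion frame): u_1 = (-0.782 + 0.809) / (1 + (-0.782)·0.809) = 0.0270/0.3674 = 0.0735.
Compose with the daughter nucleus (u' = 0.529 in the emitted fragment frame): u_2 = (0.529 + 0.073) / (1 + 0.529·0.073) = 0.6025/1.0389 = 0.5799.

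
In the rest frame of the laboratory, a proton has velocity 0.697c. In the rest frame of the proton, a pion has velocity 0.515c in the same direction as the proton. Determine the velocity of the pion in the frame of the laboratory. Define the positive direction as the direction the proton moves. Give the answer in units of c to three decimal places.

0.892c

With v = 0.697 and u' = 0.515 (in units of c),
u = (u' + v)/(1 + u'v/c²):
u = (0.515 + 0.697) / (1 + 0.515·0.697) = 1.2120/1.3590 = 0.8919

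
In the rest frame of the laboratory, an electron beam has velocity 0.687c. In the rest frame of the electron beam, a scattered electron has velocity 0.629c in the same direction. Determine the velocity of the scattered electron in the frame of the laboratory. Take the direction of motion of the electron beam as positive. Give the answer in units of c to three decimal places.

0.919c

With v = 0.687 and u' = 0.629 (in units of c),
u = (u' + v)/(1 + u'v/c²):
u = (0.629 + 0.687) / (1 + 0.629·0.687) = 1.3160/1.4321 = 0.9189
(Galilean addition would give +1.316c, exceeding c.)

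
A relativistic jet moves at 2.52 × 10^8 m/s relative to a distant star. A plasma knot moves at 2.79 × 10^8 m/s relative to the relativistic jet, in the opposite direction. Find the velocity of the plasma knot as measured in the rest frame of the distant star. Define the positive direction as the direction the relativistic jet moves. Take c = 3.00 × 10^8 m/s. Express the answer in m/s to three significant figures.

-1.23 × 10^8 m/s

In units of c (dividing by 3.00 × 10^8 m/s): v = 0.840, u' = -0.930.
u = (u' + v)/(1 + u'v/c²):
u = (-0.930 + 0.840) / (1 + (-0.930)·0.840) = -0.0900/0.2188 = -0.4113
(Galilean addition would give -0.090c.)
Converting back: u = -0.4113 × 3.00 × 10^8 m/s.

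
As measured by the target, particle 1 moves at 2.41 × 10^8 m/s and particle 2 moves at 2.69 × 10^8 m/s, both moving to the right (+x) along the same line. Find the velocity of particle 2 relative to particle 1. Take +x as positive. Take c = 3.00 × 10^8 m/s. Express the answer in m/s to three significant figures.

β_A = 0.803, β_B = 0.897 (dividing each by c = 3.00 × 10^8 m/s).
Transform to A's frame with the inverse velocity-addition law: u' = (u − v)/(1 − uv/c²), taking u = β_B and v = β_A.
u' = (0.897 − 0.803) / (1 − (0.803)(0.897)) = 0.0933/0.2797 = 0.3337.
u' = 0.3337 × 3.00 × 10^8 m/s.

+1.00 × 10^8 m/s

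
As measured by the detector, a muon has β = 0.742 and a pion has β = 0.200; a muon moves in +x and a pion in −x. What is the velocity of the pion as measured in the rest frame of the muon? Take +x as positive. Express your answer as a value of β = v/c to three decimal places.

β_A = 0.742, β_B = -0.200.
Transform to A's frame with the inverse velocity-addition law: u' = (u − v)/(1 − uv/c²), taking u = β_B and v = β_A.
u' = (-0.200 − 0.742) / (1 − (0.742)(-0.200)) = -0.9420/1.1484 = -0.8203.

β = -0.820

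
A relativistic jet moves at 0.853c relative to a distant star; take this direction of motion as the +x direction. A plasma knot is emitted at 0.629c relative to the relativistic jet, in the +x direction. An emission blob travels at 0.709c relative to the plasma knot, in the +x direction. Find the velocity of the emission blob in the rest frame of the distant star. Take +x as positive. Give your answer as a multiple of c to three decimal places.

Apply u = (u' + v)/(1 + u'v/c²) successively, working outward toward the distant star.
Start: velocity of the relativistic jet relative to the distant star = 0.8530c.
Compose with the plasma knot (u' = 0.629 in the relativistic jet frame): u_1 = (0.629 + 0.853) / (1 + 0.629·0.853) = 1.4820/1.5365 = 0.9645.
Compose with the emission blob (u' = 0.709 in the plasma knot frame): u_2 = (0.709 + 0.965) / (1 + 0.709·0.965) = 1.6735/1.6838 = 0.9939.

0.994c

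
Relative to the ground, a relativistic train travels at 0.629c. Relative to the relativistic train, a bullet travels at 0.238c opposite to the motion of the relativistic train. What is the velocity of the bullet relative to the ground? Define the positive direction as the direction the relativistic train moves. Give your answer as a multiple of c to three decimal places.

+0.460c

With v = 0.629 and u' = -0.238 (in units of c),
u = (u' + v)/(1 + u'v/c²):
u = (-0.238 + 0.629) / (1 + (-0.238)·0.629) = 0.3910/0.8503 = 0.4598
(Galilean addition would give +0.391c.)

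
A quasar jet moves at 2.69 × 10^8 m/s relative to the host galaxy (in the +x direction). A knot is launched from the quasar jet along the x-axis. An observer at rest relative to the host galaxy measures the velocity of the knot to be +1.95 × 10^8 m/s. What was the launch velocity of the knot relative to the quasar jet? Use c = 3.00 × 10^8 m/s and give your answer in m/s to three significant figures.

v = 0.897c, u = 0.650c.
Invert the composition law: u' = (u − v)/(1 − uv/c²).
u' = (0.650 − 0.897) / (1 − (0.650)(0.897)) = -0.2467/0.4172 = -0.5913.
u' = -0.5913 × 3.00 × 10^8 m/s.

-1.77 × 10^8 m/s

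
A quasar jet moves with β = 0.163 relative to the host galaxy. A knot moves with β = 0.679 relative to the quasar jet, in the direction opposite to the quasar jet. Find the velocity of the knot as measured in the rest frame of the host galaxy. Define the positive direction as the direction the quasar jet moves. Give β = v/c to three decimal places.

With v = 0.163 and u' = -0.679 (in units of c),
u = (u' + v)/(1 + u'v/c²):
u = (-0.679 + 0.163) / (1 + (-0.679)·0.163) = -0.5160/0.8893 = -0.5802

β = -0.580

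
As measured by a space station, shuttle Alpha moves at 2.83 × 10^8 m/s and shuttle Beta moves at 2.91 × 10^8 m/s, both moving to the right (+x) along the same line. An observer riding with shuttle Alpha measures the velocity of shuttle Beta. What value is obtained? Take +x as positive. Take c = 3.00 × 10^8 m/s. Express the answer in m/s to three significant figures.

β_A = 0.943, β_B = 0.970 (dividing each by c = 3.00 × 10^8 m/s).
Transform to A's frame with the inverse velocity-addition law: u' = (u − v)/(1 − uv/c²), taking u = β_B and v = β_A.
u' = (0.970 − 0.943) / (1 − (0.943)(0.970)) = 0.0267/0.0850 = 0.3138.
u' = 0.3138 × 3.00 × 10^8 m/s.

+9.42 × 10^7 m/s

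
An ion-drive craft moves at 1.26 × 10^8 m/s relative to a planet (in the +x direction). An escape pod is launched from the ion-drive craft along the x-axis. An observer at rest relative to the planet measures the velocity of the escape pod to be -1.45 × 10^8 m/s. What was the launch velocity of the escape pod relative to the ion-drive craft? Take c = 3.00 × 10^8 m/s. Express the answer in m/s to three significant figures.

v = 0.420c, u = -0.483c.
Invert the composition law: u' = (u − v)/(1 − uv/c²).
u' = (-0.483 − 0.420) / (1 − (-0.483)(0.420)) = -0.9033/1.2030 = -0.7509.
u' = -0.7509 × 3.00 × 10^8 m/s.

-2.25 × 10^8 m/s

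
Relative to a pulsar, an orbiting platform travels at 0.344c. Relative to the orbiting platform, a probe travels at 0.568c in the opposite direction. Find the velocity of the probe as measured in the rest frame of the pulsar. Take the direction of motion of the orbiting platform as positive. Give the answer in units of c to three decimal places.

-0.278c

With v = 0.344 and u' = -0.568 (in units of c),
u = (u' + v)/(1 + u'v/c²):
u = (-0.568 + 0.344) / (1 + (-0.568)·0.344) = -0.2240/0.8046 = -0.2784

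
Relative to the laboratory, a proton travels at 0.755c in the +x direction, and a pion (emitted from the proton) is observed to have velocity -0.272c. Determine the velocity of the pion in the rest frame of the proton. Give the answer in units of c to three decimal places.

Invert the composition law: u' = (u − v)/(1 − uv/c²).
u' = (-0.272 − 0.755) / (1 − (-0.272)(0.755)) = -1.0270/1.2054 = -0.8520.

-0.852c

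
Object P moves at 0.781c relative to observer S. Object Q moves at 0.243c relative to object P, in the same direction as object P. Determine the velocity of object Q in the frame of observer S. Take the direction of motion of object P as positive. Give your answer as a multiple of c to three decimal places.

With v = 0.781 and u' = 0.243 (in units of c),
u = (u' + v)/(1 + u'v/c²):
u = (0.243 + 0.781) / (1 + 0.243·0.781) = 1.0240/1.1898 = 0.8607

0.861c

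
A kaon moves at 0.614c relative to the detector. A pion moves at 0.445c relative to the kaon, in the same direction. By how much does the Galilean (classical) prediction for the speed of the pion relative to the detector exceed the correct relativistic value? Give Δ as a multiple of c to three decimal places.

Galilean: u_cl = 0.445 + 0.614 = 1.0590.
Relativistic: u_rel = (0.445 + 0.614) / (1 + 0.445·0.614) = 1.0590/1.2732 = 0.8317.
Δ = 1.0590 − 0.8317 = 0.2273.
(The classical prediction exceeds c; the relativistic result does not.)

Δ = 0.227c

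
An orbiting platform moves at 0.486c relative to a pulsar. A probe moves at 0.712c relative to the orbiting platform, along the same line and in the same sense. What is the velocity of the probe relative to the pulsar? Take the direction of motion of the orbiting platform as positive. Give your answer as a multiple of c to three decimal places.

0.890c

With v = 0.486 and u' = 0.712 (in units of c),
u = (u' + v)/(1 + u'v/c²):
u = (0.712 + 0.486) / (1 + 0.712·0.486) = 1.1980/1.3460 = 0.8900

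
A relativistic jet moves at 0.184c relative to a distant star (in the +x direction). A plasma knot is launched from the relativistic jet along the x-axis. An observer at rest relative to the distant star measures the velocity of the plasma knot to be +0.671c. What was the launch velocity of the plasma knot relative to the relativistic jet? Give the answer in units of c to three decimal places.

+0.556c

Invert the composition law: u' = (u − v)/(1 − uv/c²).
u' = (0.671 − 0.184) / (1 − (0.671)(0.184)) = 0.4870/0.8765 = 0.5556.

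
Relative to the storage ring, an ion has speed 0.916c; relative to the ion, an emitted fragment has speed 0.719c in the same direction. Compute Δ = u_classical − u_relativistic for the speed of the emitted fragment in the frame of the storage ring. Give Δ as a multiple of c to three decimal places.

Δ = 0.649c

Galilean: u_cl = 0.719 + 0.916 = 1.6350.
Relativistic: u_rel = (0.719 + 0.916) / (1 + 0.719·0.916) = 1.6350/1.6586 = 0.9858.
Δ = 1.6350 − 0.9858 = 0.6492.
(The classical prediction exceeds c; the relativistic result does not.)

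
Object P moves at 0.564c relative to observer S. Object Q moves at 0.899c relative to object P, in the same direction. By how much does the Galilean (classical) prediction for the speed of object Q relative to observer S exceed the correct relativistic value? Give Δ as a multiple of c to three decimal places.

Galilean: u_cl = 0.899 + 0.564 = 1.4630.
Relativistic: u_rel = (0.899 + 0.564) / (1 + 0.899·0.564) = 1.4630/1.5070 = 0.9708.
Δ = 1.4630 − 0.9708 = 0.4922.
(The classical prediction exceeds c; the relativistic result does not.)

Δ = 0.492c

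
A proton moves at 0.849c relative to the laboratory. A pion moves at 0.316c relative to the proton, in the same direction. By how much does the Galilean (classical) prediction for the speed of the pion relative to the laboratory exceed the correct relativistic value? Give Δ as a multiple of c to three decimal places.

Galilean: u_cl = 0.316 + 0.849 = 1.1650.
Relativistic: u_rel = (0.316 + 0.849) / (1 + 0.316·0.849) = 1.1650/1.2683 = 0.9186.
Δ = 1.1650 − 0.9186 = 0.2464.
(The classical prediction exceeds c; the relativistic result does not.)

Δ = 0.246c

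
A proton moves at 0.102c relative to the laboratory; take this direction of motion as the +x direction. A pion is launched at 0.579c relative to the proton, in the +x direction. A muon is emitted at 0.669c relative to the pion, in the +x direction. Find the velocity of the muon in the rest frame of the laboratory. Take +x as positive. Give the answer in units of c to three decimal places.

Apply u = (u' + v)/(1 + u'v/c²) successively, working outward toward the laboratory.
Start: velocity of the proton relative to the laboratory = 0.1020c.
Compose with the pion (u' = 0.579 in the proton frame): u_1 = (0.579 + 0.102) / (1 + 0.579·0.102) = 0.6810/1.0591 = 0.6430.
Compose with the muon (u' = 0.669 in the pion frame): u_2 = (0.669 + 0.643) / (1 + 0.669·0.643) = 1.3120/1.4302 = 0.9174.

0.917c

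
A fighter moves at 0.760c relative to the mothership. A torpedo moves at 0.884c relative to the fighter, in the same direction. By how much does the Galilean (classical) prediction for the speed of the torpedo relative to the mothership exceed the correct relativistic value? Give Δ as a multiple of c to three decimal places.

Galilean: u_cl = 0.884 + 0.760 = 1.6440.
Relativistic: u_rel = (0.884 + 0.760) / (1 + 0.884·0.760) = 1.6440/1.6718 = 0.9833.
Δ = 1.6440 − 0.9833 = 0.6607.
(The classical prediction exceeds c; the relativistic result does not.)

Δ = 0.661c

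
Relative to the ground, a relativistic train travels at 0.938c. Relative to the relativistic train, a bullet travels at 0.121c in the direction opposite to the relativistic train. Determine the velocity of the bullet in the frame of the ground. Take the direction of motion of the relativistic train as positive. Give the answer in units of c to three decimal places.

+0.922c

With v = 0.938 and u' = -0.121 (in units of c),
u = (u' + v)/(1 + u'v/c²):
u = (-0.121 + 0.938) / (1 + (-0.121)·0.938) = 0.8170/0.8865 = 0.9216
(Galilean addition would give +0.817c.)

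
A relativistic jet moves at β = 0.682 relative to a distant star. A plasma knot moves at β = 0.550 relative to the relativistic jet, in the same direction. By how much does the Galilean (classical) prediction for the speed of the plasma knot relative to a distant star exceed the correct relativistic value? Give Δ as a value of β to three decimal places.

Δ = 0.336

Galilean: u_cl = 0.550 + 0.682 = 1.2320.
Relativistic: u_rel = (0.550 + 0.682) / (1 + 0.550·0.682) = 1.2320/1.3751 = 0.8959.
Δ = 1.2320 − 0.8959 = 0.3361.
(The classical prediction exceeds c; the relativistic result does not.)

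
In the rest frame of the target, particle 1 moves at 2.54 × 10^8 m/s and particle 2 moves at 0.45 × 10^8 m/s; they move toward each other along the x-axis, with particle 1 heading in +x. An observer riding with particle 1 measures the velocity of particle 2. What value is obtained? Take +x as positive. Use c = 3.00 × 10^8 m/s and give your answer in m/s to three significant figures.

β_A = 0.847, β_B = -0.150 (dividing each by c = 3.00 × 10^8 m/s).
Transform to A's frame with the inverse velocity-addition law: u' = (u − v)/(1 − uv/c²), taking u = β_B and v = β_A.
u' = (-0.150 − 0.847) / (1 − (0.847)(-0.150)) = -0.9967/1.1270 = -0.8844.
u' = -0.8844 × 3.00 × 10^8 m/s.

-2.65 × 10^8 m/s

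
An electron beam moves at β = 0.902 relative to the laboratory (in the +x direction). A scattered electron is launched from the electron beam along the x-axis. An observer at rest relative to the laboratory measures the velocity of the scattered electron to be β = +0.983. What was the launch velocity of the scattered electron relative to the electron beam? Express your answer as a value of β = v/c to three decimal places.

Invert the composition law: u' = (u − v)/(1 − uv/c²).
u' = (0.983 − 0.902) / (1 − (0.983)(0.902)) = 0.0810/0.1133 = 0.7147.

β = +0.715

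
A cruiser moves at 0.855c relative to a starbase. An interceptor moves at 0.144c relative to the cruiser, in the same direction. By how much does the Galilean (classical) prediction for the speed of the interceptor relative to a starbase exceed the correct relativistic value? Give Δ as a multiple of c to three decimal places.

Δ = 0.110c

Galilean: u_cl = 0.144 + 0.855 = 0.9990.
Relativistic: u_rel = (0.144 + 0.855) / (1 + 0.144·0.855) = 0.9990/1.1231 = 0.8895.
Δ = 0.9990 − 0.8895 = 0.1095.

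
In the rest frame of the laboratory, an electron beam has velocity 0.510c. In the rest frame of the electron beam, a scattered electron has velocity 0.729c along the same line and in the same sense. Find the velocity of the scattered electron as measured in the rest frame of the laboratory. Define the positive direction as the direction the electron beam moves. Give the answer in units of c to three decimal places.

0.903c

With v = 0.510 and u' = 0.729 (in units of c),
u = (u' + v)/(1 + u'v/c²):
u = (0.729 + 0.510) / (1 + 0.729·0.510) = 1.2390/1.3718 = 0.9032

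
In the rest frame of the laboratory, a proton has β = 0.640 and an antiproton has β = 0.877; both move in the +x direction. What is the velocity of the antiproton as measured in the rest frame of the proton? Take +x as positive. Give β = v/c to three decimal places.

β = +0.540

β_A = 0.640, β_B = 0.877.
Transform to A's frame with the inverse velocity-addition law: u' = (u − v)/(1 − uv/c²), taking u = β_B and v = β_A.
u' = (0.877 − 0.640) / (1 − (0.640)(0.877)) = 0.2370/0.4387 = 0.5402.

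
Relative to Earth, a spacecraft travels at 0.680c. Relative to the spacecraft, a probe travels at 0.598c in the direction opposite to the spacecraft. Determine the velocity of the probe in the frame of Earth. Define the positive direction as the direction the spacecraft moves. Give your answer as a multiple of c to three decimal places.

With v = 0.680 and u' = -0.598 (in units of c),
u = (u' + v)/(1 + u'v/c²):
u = (-0.598 + 0.680) / (1 + (-0.598)·0.680) = 0.0820/0.5934 = 0.1382
(Galilean addition would give +0.082c.)

+0.138c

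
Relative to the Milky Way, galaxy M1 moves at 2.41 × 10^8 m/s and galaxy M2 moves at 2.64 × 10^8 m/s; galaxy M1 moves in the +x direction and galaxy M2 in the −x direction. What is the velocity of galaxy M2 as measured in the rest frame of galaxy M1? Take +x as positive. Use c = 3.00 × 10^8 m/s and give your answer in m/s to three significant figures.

-2.96 × 10^8 m/s

β_A = 0.803, β_B = -0.880 (dividing each by c = 3.00 × 10^8 m/s).
Transform to A's frame with the inverse velocity-addition law: u' = (u − v)/(1 − uv/c²), taking u = β_B and v = β_A.
u' = (-0.880 − 0.803) / (1 − (0.803)(-0.880)) = -1.6833/1.7069 = -0.9862.
u' = -0.9862 × 3.00 × 10^8 m/s.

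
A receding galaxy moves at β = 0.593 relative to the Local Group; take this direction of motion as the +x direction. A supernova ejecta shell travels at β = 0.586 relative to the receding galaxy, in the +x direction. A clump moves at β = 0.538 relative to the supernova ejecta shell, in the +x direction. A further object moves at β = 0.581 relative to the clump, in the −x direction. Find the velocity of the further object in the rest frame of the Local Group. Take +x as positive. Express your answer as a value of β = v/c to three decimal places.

β = +0.859

Apply u = (u' + v)/(1 + u'v/c²) successively, working outward toward the Local Group.
Start: velocity of the receding galaxy relative to the Local Group = 0.5930c.
Compose with the supernova ejecta shell (u' = 0.586 in the receding galaxy frame): u_1 = (0.586 + 0.593) / (1 + 0.586·0.593) = 1.1790/1.3475 = 0.8750.
Compose with the clump (u' = 0.538 in the supernova ejecta shell frame): u_2 = (0.538 + 0.875) / (1 + 0.538·0.875) = 1.4130/1.4707 = 0.9607.
Compose with the further object (u' = -0.581 in the clump frame): u_3 = (-0.581 + 0.961) / (1 + (-0.581)·0.961) = 0.3797/0.4418 = 0.8594.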